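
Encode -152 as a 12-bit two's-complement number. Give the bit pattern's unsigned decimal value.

152 in 12 bits: 000010011000
Invert: 111101100111
Add 1:  111101101000 = 3944
(Check: 2^12 - 152 = 4096 - 152 = 3944.)

3944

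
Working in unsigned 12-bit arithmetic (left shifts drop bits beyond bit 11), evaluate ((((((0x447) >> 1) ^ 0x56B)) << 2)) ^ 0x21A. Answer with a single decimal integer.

0x447 = 010001000111
→ >> 1 → 001000100011 = 547
0x56B = 010101101011
→ ^ → 011101001000 = 1864
→ << 2 (mod 2^12) → 110100100000 = 3360
0x21A = 001000011010
→ ^ → 111100111010 = 3898

3898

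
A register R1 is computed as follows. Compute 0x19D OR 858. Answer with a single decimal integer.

0x19D = 0110011101
858 = 1101011010
 OR → 1111011111 = 991

991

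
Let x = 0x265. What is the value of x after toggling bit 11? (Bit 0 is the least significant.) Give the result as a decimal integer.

x = 001001100101
bit 11 is currently 0; toggle it via x ^ (1 << 11) = x ^ 2048
→ 101001100101 = 2661

2661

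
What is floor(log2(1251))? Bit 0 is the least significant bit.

1251 = 10011100011
The topmost 1 is at position 10 (since 2^10 = 1024 ≤ 1251 < 2048).

10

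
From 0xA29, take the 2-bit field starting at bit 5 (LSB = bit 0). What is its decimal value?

v = 101000101001
Shift right by 5: 1010001
Mask low 2 bits: 01 = 1

1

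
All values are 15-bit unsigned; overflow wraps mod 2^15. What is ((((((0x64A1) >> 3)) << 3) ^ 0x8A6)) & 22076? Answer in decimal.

17412

0x64A1 = 110010010100001
→ >> 3 → 000110010010100 = 3220
→ << 3 (mod 2^15) → 110010010100000 = 25760
0x8A6 = 000100010100110
→ ^ → 110110000000110 = 27654
22076 = 101011000111100
→ & → 100010000000100 = 17412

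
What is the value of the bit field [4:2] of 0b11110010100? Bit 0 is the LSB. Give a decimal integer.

5

v = 11110010100
Shift right by 2: 111100101
Mask low 3 bits: 101 = 5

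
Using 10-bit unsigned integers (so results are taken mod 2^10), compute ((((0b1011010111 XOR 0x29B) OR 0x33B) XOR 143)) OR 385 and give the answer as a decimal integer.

0b1011010111 = 1011010111
0x29B = 1010011011
→ XOR → 0001001100 = 76
0x33B = 1100111011
→ OR → 1101111111 = 895
143 = 0010001111
→ XOR → 1111110000 = 1008
385 = 0110000001
→ OR → 1111110001 = 1009

1009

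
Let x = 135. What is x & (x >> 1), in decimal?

3

x = 10000111 = 135
x>>1 = 01000011
AND  = 00000011 = 3
(x & (x >> 1) has a 1 wherever x has two consecutive 1 bits.)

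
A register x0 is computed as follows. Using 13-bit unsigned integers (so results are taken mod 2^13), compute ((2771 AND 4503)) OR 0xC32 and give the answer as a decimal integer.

2771 = 0101011010011
4503 = 1000110010111
→ AND → 0000010010011 = 147
0xC32 = 0110000110010
→ OR → 0110010110011 = 3251

3251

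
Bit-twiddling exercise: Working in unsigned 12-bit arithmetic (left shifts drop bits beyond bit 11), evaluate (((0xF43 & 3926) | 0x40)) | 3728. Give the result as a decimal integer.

4050

0xF43 = 111101000011
3926 = 111101010110
→ & → 111101000010 = 3906
0x40 = 000001000000
→ | → 111101000010 = 3906
3728 = 111010010000
→ | → 111111010010 = 4050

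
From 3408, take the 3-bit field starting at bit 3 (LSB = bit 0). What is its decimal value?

2

v = 0110101010000
Shift right by 3: 0110101010
Mask low 3 bits: 010 = 2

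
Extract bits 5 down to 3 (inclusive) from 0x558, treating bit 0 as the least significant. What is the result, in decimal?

v = 010101011000
Shift right by 3: 010101011
Mask low 3 bits: 011 = 3

3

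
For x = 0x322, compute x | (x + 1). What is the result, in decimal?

803

x = 1100100010 = 802
x + 1 = 1100100011
OR    = 1100100011 = 803
(x | (x + 1) sets the lowest cleared bit.)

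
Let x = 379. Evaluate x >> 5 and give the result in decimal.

11

379 = 101111011
shift right by 5 → 000001011 = 11
(equivalently, floor(379 / 32))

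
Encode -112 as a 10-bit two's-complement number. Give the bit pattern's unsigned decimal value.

912

112 in 10 bits: 0001110000
Invert: 1110001111
Add 1:  1110010000 = 912
(Check: 2^10 - 112 = 1024 - 112 = 912.)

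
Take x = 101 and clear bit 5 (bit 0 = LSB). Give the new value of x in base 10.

69

x = 01100101
bit 5 is currently 1; clear it via x & ~(1 << 5) = x & ~32
→ 01000101 = 69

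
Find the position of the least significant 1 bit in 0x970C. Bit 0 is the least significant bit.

0x970C = 1001011100001100
Trailing zeros: 2, so the lowest set bit is bit 2 (value 4).

2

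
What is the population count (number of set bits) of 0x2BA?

6

0x2BA = 1010111010
Count the 1s: 1 + 1 + 1 + 1 + 1 + 1 = 6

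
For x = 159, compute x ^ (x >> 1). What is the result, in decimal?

x = 10011111 = 159
x>>1 = 01001111
XOR  = 11010000 = 208
(x ^ (x >> 1) gives the standard binary-reflected Gray code of x.)

208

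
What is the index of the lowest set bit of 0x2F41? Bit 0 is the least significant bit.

0

0x2F41 = 10111101000001
Trailing zeros: 0, so the lowest set bit is bit 0 (value 1).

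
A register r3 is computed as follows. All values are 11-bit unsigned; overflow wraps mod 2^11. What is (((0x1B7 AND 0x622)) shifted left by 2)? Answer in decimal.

136

0x1B7 = 00110110111
0x622 = 11000100010
→ AND → 00000100010 = 34
→ shifted left by 2 (mod 2^11) → 00010001000 = 136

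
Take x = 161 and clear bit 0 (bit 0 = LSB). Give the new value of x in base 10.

160

x = 00010100001
bit 0 is currently 1; clear it via x & ~(1 << 0) = x & ~1
→ 00010100000 = 160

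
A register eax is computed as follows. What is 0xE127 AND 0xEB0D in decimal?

0xE127 = 1110000100100111
0xEB0D = 1110101100001101
AND → 1110000100000101 = 57605

57605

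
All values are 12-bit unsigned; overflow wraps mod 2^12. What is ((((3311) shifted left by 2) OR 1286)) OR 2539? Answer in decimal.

4095

3311 = 110011101111
→ shifted left by 2 (mod 2^12) → 001110111100 = 956
1286 = 010100000110
→ OR → 011110111110 = 1982
2539 = 100111101011
→ OR → 111111111111 = 4095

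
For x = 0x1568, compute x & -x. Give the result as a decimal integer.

8

x = 1010101101000 = 5480
-x (two's complement) = …0101010011000
AND   = 0000000001000 = 8
(x & -x isolates the lowest set bit of x.)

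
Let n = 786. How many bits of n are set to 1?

4

786 = 1100010010
Count the 1s: 1 + 1 + 1 + 1 = 4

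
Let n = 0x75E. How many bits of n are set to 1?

8

0x75E = 11101011110
Count the 1s: 1 + 1 + 1 + 1 + 1 + 1 + 1 + 1 = 8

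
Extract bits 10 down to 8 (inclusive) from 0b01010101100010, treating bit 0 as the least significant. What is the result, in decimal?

5

v = 01010101100010
Shift right by 8: 010101
Mask low 3 bits: 101 = 5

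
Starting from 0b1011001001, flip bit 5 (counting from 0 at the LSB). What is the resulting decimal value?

x = 1011001001
bit 5 is currently 0; toggle it via x ^ (1 << 5) = x ^ 32
→ 1011101001 = 745

745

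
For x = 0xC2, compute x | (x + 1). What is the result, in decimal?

x = 11000010 = 194
x + 1 = 11000011
OR    = 11000011 = 195
(x | (x + 1) sets the lowest cleared bit.)

195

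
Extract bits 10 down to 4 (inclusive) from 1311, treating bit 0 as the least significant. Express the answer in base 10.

v = 000010100011111
Shift right by 4: 00001010001
Mask low 7 bits: 1010001 = 81

81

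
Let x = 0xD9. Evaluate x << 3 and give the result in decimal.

0xD9 = 00011011001
shift left by 3 → 11011001000 = 1736
(equivalently, 217 × 2^3 = 217 × 8)

1736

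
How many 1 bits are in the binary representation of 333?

5

333 = 101001101
Count the 1s: 1 + 1 + 1 + 1 + 1 = 5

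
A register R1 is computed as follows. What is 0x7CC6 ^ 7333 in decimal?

0x7CC6 = 111110011000110
7333 = 001110010100101
XOR → 110000001100011 = 24675

24675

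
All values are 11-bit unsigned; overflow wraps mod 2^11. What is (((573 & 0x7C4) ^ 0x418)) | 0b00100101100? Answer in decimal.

573 = 01000111101
0x7C4 = 11111000100
→ & → 01000000100 = 516
0x418 = 10000011000
→ ^ → 11000011100 = 1564
0b00100101100 = 00100101100
→ | → 11100111100 = 1852

1852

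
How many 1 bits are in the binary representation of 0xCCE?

7

0xCCE = 110011001110
Count the 1s: 1 + 1 + 1 + 1 + 1 + 1 + 1 = 7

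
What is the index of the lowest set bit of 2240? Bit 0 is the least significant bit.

6

2240 = 100011000000
Trailing zeros: 6, so the lowest set bit is bit 6 (value 64).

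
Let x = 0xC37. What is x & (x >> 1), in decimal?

1043

x = 110000110111 = 3127
x>>1 = 011000011011
AND  = 010000010011 = 1043
(x & (x >> 1) has a 1 wherever x has two consecutive 1 bits.)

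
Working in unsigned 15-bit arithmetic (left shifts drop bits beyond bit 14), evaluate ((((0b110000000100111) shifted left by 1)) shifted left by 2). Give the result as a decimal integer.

0b110000000100111 = 110000000100111
→ shifted left by 1 (mod 2^15) → 100000001001110 = 16462
→ shifted left by 2 (mod 2^15) → 000000100111000 = 312

312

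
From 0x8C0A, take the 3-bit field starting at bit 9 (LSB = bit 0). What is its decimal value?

v = 1000110000001010
Shift right by 9: 1000110
Mask low 3 bits: 110 = 6

6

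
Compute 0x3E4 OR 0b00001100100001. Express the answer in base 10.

0x3E4 = 1111100100
b = 1100100001
 OR → 1111100101 = 997

997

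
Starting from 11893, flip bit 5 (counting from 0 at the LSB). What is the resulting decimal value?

x = 10111001110101
bit 5 is currently 1; toggle it via x ^ (1 << 5) = x ^ 32
→ 10111001010101 = 11861

11861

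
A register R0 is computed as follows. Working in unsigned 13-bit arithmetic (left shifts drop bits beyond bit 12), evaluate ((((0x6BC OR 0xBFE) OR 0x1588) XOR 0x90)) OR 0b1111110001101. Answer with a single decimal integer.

8175

0x6BC = 0011010111100
0xBFE = 0101111111110
→ OR → 0111111111110 = 4094
0x1588 = 1010110001000
→ OR → 1111111111110 = 8190
0x90 = 0000010010000
→ XOR → 1111101101110 = 8046
0b1111110001101 = 1111110001101
→ OR → 1111111101111 = 8175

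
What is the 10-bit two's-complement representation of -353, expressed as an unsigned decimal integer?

353 in 10 bits: 0101100001
Invert: 1010011110
Add 1:  1010011111 = 671
(Check: 2^10 - 353 = 1024 - 353 = 671.)

671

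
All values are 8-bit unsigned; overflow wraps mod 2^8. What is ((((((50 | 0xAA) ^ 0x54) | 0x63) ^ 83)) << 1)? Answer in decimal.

120

50 = 00110010
0xAA = 10101010
→ | → 10111010 = 186
0x54 = 01010100
→ ^ → 11101110 = 238
0x63 = 01100011
→ | → 11101111 = 239
83 = 01010011
→ ^ → 10111100 = 188
→ << 1 (mod 2^8) → 01111000 = 120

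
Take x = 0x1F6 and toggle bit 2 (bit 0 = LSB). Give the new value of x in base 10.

498

x = 000111110110
bit 2 is currently 1; toggle it via x ^ (1 << 2) = x ^ 4
→ 000111110010 = 498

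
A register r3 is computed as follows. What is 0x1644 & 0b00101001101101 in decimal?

580

0x1644 = 1011001000100
b = 0101001101101
AND → 0001001000100 = 580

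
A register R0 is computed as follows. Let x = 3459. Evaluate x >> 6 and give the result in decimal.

3459 = 110110000011
shift right by 6 → 000000110110 = 54
(equivalently, floor(3459 / 64))

54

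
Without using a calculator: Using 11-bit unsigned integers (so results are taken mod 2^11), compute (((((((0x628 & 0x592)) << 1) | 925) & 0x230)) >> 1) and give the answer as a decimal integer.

0x628 = 11000101000
0x592 = 10110010010
→ & → 10000000000 = 1024
→ << 1 (mod 2^11) → 00000000000 = 0
925 = 01110011101
→ | → 01110011101 = 925
0x230 = 01000110000
→ & → 01000010000 = 528
→ >> 1 → 00100001000 = 264

264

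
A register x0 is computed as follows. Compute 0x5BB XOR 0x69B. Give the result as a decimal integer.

800

0x5BB = 10110111011
0x69B = 11010011011
XOR → 01100100000 = 800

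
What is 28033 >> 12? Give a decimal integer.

28033 = 110110110000001
shift right by 12 → 000000000000110 = 6
(equivalently, floor(28033 / 4096))

6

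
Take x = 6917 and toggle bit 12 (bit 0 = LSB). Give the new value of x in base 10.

x = 1101100000101
bit 12 is currently 1; toggle it via x ^ (1 << 12) = x ^ 4096
→ 0101100000101 = 2821

2821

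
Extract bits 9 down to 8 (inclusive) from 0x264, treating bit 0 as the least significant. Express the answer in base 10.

2

v = 001001100100
Shift right by 8: 0010
Mask low 2 bits: 10 = 2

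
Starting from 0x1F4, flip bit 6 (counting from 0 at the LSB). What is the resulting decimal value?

436

x = 111110100
bit 6 is currently 1; toggle it via x ^ (1 << 6) = x ^ 64
→ 110110100 = 436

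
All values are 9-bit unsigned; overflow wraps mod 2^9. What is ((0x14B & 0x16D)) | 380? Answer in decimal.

0x14B = 101001011
0x16D = 101101101
→ & → 101001001 = 329
380 = 101111100
→ | → 101111101 = 381

381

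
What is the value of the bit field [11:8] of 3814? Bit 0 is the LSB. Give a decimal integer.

v = 111011100110
Shift right by 8: 1110
Mask low 4 bits: 1110 = 14

14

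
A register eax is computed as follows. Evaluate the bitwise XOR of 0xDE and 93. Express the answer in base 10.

0xDE = 11011110
93 = 01011101
XOR → 10000011 = 131

131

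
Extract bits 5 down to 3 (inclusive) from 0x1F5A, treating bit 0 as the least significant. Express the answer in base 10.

v = 1111101011010
Shift right by 3: 1111101011
Mask low 3 bits: 011 = 3

3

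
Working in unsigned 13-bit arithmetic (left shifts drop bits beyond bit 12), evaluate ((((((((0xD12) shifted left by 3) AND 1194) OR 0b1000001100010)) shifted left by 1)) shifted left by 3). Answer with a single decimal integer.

3616

0xD12 = 0110100010010
→ shifted left by 3 (mod 2^13) → 0100010010000 = 2192
1194 = 0010010101010
→ AND → 0000010000000 = 128
0b1000001100010 = 1000001100010
→ OR → 1000011100010 = 4322
→ shifted left by 1 (mod 2^13) → 0000111000100 = 452
→ shifted left by 3 (mod 2^13) → 0111000100000 = 3616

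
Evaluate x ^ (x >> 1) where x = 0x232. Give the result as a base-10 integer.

811

x = 1000110010 = 562
x>>1 = 0100011001
XOR  = 1100101011 = 811
(x ^ (x >> 1) gives the standard binary-reflected Gray code of x.)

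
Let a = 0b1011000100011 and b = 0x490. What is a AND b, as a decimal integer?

1024

a = 1011000100011
0x490 = 0010010010000
AND → 0010000000000 = 1024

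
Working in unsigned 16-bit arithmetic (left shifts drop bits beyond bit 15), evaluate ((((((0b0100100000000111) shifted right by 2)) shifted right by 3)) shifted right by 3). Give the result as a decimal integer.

72

0b0100100000000111 = 0100100000000111
→ shifted right by 2 → 0001001000000001 = 4609
→ shifted right by 3 → 0000001001000000 = 576
→ shifted right by 3 → 0000000001001000 = 72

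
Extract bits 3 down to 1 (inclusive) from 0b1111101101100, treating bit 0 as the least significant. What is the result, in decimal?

6

v = 1111101101100
Shift right by 1: 111110110110
Mask low 3 bits: 110 = 6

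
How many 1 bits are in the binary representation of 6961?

6961 = 1101100110001
Count the 1s: 1 + 1 + 1 + 1 + 1 + 1 + 1 = 7

7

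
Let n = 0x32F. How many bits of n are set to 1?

7

0x32F = 1100101111
Count the 1s: 1 + 1 + 1 + 1 + 1 + 1 + 1 = 7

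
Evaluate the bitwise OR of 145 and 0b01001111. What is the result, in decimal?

223

145 = 10010001
b = 01001111
 OR → 11011111 = 223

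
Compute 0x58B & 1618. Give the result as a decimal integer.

0x58B = 10110001011
1618 = 11001010010
AND → 10000000010 = 1026

1026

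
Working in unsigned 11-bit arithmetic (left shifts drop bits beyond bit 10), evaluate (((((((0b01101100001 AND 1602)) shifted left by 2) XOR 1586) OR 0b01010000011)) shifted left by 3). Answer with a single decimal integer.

1432

0b01101100001 = 01101100001
1602 = 11001000010
→ AND → 01001000000 = 576
→ shifted left by 2 (mod 2^11) → 00100000000 = 256
1586 = 11000110010
→ XOR → 11100110010 = 1842
0b01010000011 = 01010000011
→ OR → 11110110011 = 1971
→ shifted left by 3 (mod 2^11) → 10110011000 = 1432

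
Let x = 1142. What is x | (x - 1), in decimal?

x = 10001110110 = 1142
x - 1 = 10001110101
OR    = 10001110111 = 1143
(x | (x - 1) sets all bits below the lowest set bit.)

1143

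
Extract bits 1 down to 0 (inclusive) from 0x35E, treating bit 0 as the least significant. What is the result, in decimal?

v = 01101011110
Shift right by 0: 01101011110
Mask low 2 bits: 10 = 2

2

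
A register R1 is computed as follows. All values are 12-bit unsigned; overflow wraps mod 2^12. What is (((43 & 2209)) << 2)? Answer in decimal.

132

43 = 000000101011
2209 = 100010100001
→ & → 000000100001 = 33
→ << 2 (mod 2^12) → 000010000100 = 132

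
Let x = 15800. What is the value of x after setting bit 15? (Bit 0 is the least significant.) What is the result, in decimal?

48568

x = 0011110110111000
bit 15 is currently 0; set it via x | (1 << 15) = x | 32768
→ 1011110110111000 = 48568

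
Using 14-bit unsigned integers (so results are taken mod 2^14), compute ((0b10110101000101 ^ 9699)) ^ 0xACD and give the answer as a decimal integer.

0b10110101000101 = 10110101000101
9699 = 10010111100011
→ ^ → 00100010100110 = 2214
0xACD = 00101011001101
→ ^ → 00001001101011 = 619

619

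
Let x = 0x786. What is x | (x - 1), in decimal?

x = 11110000110 = 1926
x - 1 = 11110000101
OR    = 11110000111 = 1927
(x | (x - 1) sets all bits below the lowest set bit.)

1927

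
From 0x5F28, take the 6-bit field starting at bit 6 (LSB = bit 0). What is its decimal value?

v = 101111100101000
Shift right by 6: 101111100
Mask low 6 bits: 111100 = 60

60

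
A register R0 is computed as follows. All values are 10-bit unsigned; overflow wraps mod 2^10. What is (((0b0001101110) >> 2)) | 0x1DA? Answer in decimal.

0b0001101110 = 0001101110
→ >> 2 → 0000011011 = 27
0x1DA = 0111011010
→ | → 0111011011 = 475

475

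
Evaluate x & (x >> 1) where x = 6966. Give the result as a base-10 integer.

2322

x = 1101100110110 = 6966
x>>1 = 0110110011011
AND  = 0100100010010 = 2322
(x & (x >> 1) has a 1 wherever x has two consecutive 1 bits.)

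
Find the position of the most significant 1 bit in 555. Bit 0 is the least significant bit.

9

555 = 1000101011
The topmost 1 is at position 9 (since 2^9 = 512 ≤ 555 < 1024).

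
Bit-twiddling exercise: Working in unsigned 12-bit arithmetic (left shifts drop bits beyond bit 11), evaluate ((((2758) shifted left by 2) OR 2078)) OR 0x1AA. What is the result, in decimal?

3006

2758 = 101011000110
→ shifted left by 2 (mod 2^12) → 101100011000 = 2840
2078 = 100000011110
→ OR → 101100011110 = 2846
0x1AA = 000110101010
→ OR → 101110111110 = 3006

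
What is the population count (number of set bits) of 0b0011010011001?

6

n = 11010011001
Count the 1s: 1 + 1 + 1 + 1 + 1 + 1 = 6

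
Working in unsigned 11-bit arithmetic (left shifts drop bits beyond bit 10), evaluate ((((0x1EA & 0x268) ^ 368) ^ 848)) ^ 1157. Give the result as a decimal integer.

0x1EA = 00111101010
0x268 = 01001101000
→ & → 00001101000 = 104
368 = 00101110000
→ ^ → 00100011000 = 280
848 = 01101010000
→ ^ → 01001001000 = 584
1157 = 10010000101
→ ^ → 11011001101 = 1741

1741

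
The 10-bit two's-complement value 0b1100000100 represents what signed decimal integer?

-252

pattern = 1100000100 (MSB is 1 ⇒ negative)
Invert: 0011111011, add 1 → 0011111100 = 252, so the value is -252.
(Equivalently: 772 - 2^10 = 772 - 1024 = -252.)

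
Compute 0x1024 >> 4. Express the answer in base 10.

258

0x1024 = 1000000100100
shift right by 4 → 0000100000010 = 258
(equivalently, floor(4132 / 16))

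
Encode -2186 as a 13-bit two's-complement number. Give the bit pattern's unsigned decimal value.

6006

2186 in 13 bits: 0100010001010
Invert: 1011101110101
Add 1:  1011101110110 = 6006
(Check: 2^13 - 2186 = 8192 - 2186 = 6006.)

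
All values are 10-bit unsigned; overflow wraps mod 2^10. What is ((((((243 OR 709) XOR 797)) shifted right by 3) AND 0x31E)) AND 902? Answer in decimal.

243 = 0011110011
709 = 1011000101
→ OR → 1011110111 = 759
797 = 1100011101
→ XOR → 0111101010 = 490
→ shifted right by 3 → 0000111101 = 61
0x31E = 1100011110
→ AND → 0000011100 = 28
902 = 1110000110
→ AND → 0000000100 = 4

4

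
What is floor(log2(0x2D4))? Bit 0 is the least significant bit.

0x2D4 = 1011010100
The topmost 1 is at position 9 (since 2^9 = 512 ≤ 724 < 1024).

9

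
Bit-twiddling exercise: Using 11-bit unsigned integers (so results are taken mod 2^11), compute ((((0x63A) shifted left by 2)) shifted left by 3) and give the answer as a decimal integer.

0x63A = 11000111010
→ shifted left by 2 (mod 2^11) → 00011101000 = 232
→ shifted left by 3 (mod 2^11) → 11101000000 = 1856

1856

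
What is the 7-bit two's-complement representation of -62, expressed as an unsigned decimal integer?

66

62 in 7 bits: 0111110
Invert: 1000001
Add 1:  1000010 = 66
(Check: 2^7 - 62 = 128 - 62 = 66.)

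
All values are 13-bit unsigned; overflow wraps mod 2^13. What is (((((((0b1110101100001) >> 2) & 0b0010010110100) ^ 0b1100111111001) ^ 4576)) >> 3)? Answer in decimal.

385

0b1110101100001 = 1110101100001
→ >> 2 → 0011101011000 = 1880
0b0010010110100 = 0010010110100
→ & → 0010000010000 = 1040
0b1100111111001 = 1100111111001
→ ^ → 1110111101001 = 7657
4576 = 1000111100000
→ ^ → 0110000001001 = 3081
→ >> 3 → 0000110000001 = 385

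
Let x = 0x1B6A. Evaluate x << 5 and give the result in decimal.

224576

0x1B6A = 000001101101101010
shift left by 5 → 110110110101000000 = 224576
(equivalently, 7018 × 2^5 = 7018 × 32)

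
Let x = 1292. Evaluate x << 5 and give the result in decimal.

1292 = 0000010100001100
shift left by 5 → 1010000110000000 = 41344
(equivalently, 1292 × 2^5 = 1292 × 32)

41344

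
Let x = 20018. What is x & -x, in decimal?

x = 100111000110010 = 20018
-x (two's complement) = …011000111001110
AND   = 000000000000010 = 2
(x & -x isolates the lowest set bit of x.)

2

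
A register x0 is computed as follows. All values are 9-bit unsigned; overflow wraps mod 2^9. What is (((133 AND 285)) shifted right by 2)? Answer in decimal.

133 = 010000101
285 = 100011101
→ AND → 000000101 = 5
→ shifted right by 2 → 000000001 = 1

1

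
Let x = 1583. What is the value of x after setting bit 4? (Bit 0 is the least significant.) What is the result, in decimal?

x = 11000101111
bit 4 is currently 0; set it via x | (1 << 4) = x | 16
→ 11000111111 = 1599

1599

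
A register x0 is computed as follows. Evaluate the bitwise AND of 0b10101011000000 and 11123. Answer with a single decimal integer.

a = 10101011000000
11123 = 10101101110011
AND → 10101001000000 = 10816

10816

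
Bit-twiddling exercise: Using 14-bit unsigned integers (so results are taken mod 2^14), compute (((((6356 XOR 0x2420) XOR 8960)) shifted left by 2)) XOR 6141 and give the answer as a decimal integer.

10285

6356 = 01100011010100
0x2420 = 10010000100000
→ XOR → 11110011110100 = 15604
8960 = 10001100000000
→ XOR → 01111111110100 = 8180
→ shifted left by 2 (mod 2^14) → 11111111010000 = 16336
6141 = 01011111111101
→ XOR → 10100000101101 = 10285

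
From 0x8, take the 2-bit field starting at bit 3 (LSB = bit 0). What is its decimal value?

v = 000001000
Shift right by 3: 000001
Mask low 2 bits: 01 = 1

1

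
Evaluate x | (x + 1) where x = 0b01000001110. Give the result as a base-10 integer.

527

x = 1000001110 = 526
x + 1 = 1000001111
OR    = 1000001111 = 527
(x | (x + 1) sets the lowest cleared bit.)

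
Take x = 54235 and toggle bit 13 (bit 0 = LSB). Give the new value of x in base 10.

62427

x = 1101001111011011
bit 13 is currently 0; toggle it via x ^ (1 << 13) = x ^ 8192
→ 1111001111011011 = 62427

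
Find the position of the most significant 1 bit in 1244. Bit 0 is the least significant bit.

1244 = 10011011100
The topmost 1 is at position 10 (since 2^10 = 1024 ≤ 1244 < 2048).

10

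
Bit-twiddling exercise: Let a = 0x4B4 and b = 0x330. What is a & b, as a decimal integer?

0x4B4 = 10010110100
0x330 = 01100110000
AND → 00000110000 = 48

48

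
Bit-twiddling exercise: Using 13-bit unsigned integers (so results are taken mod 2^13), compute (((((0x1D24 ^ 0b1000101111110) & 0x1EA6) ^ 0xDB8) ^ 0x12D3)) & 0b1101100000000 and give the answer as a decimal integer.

0x1D24 = 1110100100100
0b1000101111110 = 1000101111110
→ ^ → 0110001011010 = 3162
0x1EA6 = 1111010100110
→ & → 0110000000010 = 3074
0xDB8 = 0110110111000
→ ^ → 0000110111010 = 442
0x12D3 = 1001011010011
→ ^ → 1001101101001 = 4969
0b1101100000000 = 1101100000000
→ & → 1001100000000 = 4864

4864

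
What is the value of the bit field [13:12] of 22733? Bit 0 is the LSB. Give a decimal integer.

v = 101100011001101
Shift right by 12: 101
Mask low 2 bits: 01 = 1

1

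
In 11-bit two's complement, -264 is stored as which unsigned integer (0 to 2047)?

1784

264 in 11 bits: 00100001000
Invert: 11011110111
Add 1:  11011111000 = 1784
(Check: 2^11 - 264 = 2048 - 264 = 1784.)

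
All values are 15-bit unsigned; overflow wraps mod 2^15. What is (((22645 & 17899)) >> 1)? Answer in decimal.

22645 = 101100001110101
17899 = 100010111101011
→ & → 100000001100001 = 16481
→ >> 1 → 010000000110000 = 8240

8240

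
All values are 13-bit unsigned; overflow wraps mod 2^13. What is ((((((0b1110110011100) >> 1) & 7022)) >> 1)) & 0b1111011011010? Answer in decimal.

1026

0b1110110011100 = 1110110011100
→ >> 1 → 0111011001110 = 3790
7022 = 1101101101110
→ & → 0101001001110 = 2638
→ >> 1 → 0010100100111 = 1319
0b1111011011010 = 1111011011010
→ & → 0010000000010 = 1026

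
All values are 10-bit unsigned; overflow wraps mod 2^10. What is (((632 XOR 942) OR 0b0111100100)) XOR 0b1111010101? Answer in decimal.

632 = 1001111000
942 = 1110101110
→ XOR → 0111010110 = 470
0b0111100100 = 0111100100
→ OR → 0111110110 = 502
0b1111010101 = 1111010101
→ XOR → 1000100011 = 547

547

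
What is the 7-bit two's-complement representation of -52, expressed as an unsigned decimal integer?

76

52 in 7 bits: 0110100
Invert: 1001011
Add 1:  1001100 = 76
(Check: 2^7 - 52 = 128 - 52 = 76.)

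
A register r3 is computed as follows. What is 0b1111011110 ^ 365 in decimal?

a = 1111011110
365 = 0101101101
XOR → 1010110011 = 691

691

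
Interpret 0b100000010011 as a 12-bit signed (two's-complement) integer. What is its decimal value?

pattern = 100000010011 (MSB is 1 ⇒ negative)
Invert: 011111101100, add 1 → 011111101101 = 2029, so the value is -2029.
(Equivalently: 2067 - 2^12 = 2067 - 4096 = -2029.)

-2029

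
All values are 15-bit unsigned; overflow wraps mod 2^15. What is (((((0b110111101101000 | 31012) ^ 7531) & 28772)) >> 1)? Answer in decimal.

0b110111101101000 = 110111101101000
31012 = 111100100100100
→ | → 111111101101100 = 32620
7531 = 001110101101011
→ ^ → 110001000000111 = 25095
28772 = 111000001100100
→ & → 110000000000100 = 24580
→ >> 1 → 011000000000010 = 12290

12290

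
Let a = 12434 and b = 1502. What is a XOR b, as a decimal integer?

13644

12434 = 11000010010010
1502 = 00010111011110
XOR → 11010101001100 = 13644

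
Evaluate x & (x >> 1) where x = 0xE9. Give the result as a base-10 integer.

x = 11101001 = 233
x>>1 = 01110100
AND  = 01100000 = 96
(x & (x >> 1) has a 1 wherever x has two consecutive 1 bits.)

96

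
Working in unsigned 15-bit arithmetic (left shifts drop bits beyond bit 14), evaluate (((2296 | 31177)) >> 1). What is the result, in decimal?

15612

2296 = 000100011111000
31177 = 111100111001001
→ | → 111100111111001 = 31225
→ >> 1 → 011110011111100 = 15612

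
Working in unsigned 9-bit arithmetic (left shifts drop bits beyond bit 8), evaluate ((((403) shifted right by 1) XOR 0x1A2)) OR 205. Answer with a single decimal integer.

403 = 110010011
→ shifted right by 1 → 011001001 = 201
0x1A2 = 110100010
→ XOR → 101101011 = 363
205 = 011001101
→ OR → 111101111 = 495

495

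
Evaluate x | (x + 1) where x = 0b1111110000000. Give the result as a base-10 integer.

x = 1111110000000 = 8064
x + 1 = 1111110000001
OR    = 1111110000001 = 8065
(x | (x + 1) sets the lowest cleared bit.)

8065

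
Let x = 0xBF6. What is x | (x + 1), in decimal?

3063

x = 101111110110 = 3062
x + 1 = 101111110111
OR    = 101111110111 = 3063
(x | (x + 1) sets the lowest cleared bit.)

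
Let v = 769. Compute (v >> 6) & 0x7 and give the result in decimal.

4

v = 1100000001
Shift right by 6: 1100
Mask low 3 bits: 100 = 4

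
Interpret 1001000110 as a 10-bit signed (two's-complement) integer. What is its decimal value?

pattern = 1001000110 (MSB is 1 ⇒ negative)
Invert: 0110111001, add 1 → 0110111010 = 442, so the value is -442.
(Equivalently: 582 - 2^10 = 582 - 1024 = -442.)

-442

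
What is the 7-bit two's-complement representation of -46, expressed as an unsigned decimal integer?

82

46 in 7 bits: 0101110
Invert: 1010001
Add 1:  1010010 = 82
(Check: 2^7 - 46 = 128 - 46 = 82.)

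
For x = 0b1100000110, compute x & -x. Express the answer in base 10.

x = 1100000110 = 774
-x (two's complement) = …0011111010
AND   = 0000000010 = 2
(x & -x isolates the lowest set bit of x.)

2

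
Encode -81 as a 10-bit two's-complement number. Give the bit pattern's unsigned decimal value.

943

81 in 10 bits: 0001010001
Invert: 1110101110
Add 1:  1110101111 = 943
(Check: 2^10 - 81 = 1024 - 81 = 943.)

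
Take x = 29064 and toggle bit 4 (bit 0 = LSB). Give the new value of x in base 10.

x = 111000110001000
bit 4 is currently 0; toggle it via x ^ (1 << 4) = x ^ 16
→ 111000110011000 = 29080

29080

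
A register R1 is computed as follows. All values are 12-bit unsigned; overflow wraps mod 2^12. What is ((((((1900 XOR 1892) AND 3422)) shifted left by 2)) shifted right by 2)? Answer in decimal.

8

1900 = 011101101100
1892 = 011101100100
→ XOR → 000000001000 = 8
3422 = 110101011110
→ AND → 000000001000 = 8
→ shifted left by 2 (mod 2^12) → 000000100000 = 32
→ shifted right by 2 → 000000001000 = 8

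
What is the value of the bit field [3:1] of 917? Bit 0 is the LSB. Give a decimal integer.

2

v = 001110010101
Shift right by 1: 00111001010
Mask low 3 bits: 010 = 2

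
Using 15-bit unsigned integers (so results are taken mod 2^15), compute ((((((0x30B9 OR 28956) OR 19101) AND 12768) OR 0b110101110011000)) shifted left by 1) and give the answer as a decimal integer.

30576

0x30B9 = 011000010111001
28956 = 111000100011100
→ OR → 111000110111101 = 29117
19101 = 100101010011101
→ OR → 111101110111101 = 31677
12768 = 011000111100000
→ AND → 011000110100000 = 12704
0b110101110011000 = 110101110011000
→ OR → 111101110111000 = 31672
→ shifted left by 1 (mod 2^15) → 111011101110000 = 30576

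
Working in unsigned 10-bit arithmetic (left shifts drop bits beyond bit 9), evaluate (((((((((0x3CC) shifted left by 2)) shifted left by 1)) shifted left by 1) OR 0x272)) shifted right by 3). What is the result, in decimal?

0x3CC = 1111001100
→ shifted left by 2 (mod 2^10) → 1100110000 = 816
→ shifted left by 1 (mod 2^10) → 1001100000 = 608
→ shifted left by 1 (mod 2^10) → 0011000000 = 192
0x272 = 1001110010
→ OR → 1011110010 = 754
→ shifted right by 3 → 0001011110 = 94

94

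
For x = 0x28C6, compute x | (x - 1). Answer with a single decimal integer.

10439

x = 10100011000110 = 10438
x - 1 = 10100011000101
OR    = 10100011000111 = 10439
(x | (x - 1) sets all bits below the lowest set bit.)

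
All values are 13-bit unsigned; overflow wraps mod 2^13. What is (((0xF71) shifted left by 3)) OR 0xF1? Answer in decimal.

0xF71 = 0111101110001
→ shifted left by 3 (mod 2^13) → 1101110001000 = 7048
0xF1 = 0000011110001
→ OR → 1101111111001 = 7161

7161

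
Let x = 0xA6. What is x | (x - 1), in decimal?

167

x = 10100110 = 166
x - 1 = 10100101
OR    = 10100111 = 167
(x | (x - 1) sets all bits below the lowest set bit.)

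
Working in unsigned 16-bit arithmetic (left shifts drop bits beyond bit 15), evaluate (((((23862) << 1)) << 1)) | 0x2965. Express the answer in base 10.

23862 = 0101110100110110
→ << 1 (mod 2^16) → 1011101001101100 = 47724
→ << 1 (mod 2^16) → 0111010011011000 = 29912
0x2965 = 0010100101100101
→ | → 0111110111111101 = 32253

32253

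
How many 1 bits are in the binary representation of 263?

263 = 100000111
Count the 1s: 1 + 1 + 1 + 1 = 4

4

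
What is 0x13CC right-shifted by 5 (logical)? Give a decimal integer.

158

0x13CC = 1001111001100
shift right by 5 → 0000010011110 = 158
(equivalently, floor(5068 / 32))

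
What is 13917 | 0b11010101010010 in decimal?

14175

13917 = 11011001011101
b = 11010101010010
 OR → 11011101011111 = 14175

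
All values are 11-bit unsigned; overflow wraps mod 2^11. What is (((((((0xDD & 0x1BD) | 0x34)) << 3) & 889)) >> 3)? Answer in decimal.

45

0xDD = 00011011101
0x1BD = 00110111101
→ & → 00010011101 = 157
0x34 = 00000110100
→ | → 00010111101 = 189
→ << 3 (mod 2^11) → 10111101000 = 1512
889 = 01101111001
→ & → 00101101000 = 360
→ >> 3 → 00000101101 = 45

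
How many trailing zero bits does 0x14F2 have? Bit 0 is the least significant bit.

0x14F2 = 1010011110010
Trailing zeros: 1, so the lowest set bit is bit 1 (value 2).

1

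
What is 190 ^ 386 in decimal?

190 = 010111110
386 = 110000010
XOR → 100111100 = 316

316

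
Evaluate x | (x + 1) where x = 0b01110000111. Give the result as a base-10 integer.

x = 1110000111 = 903
x + 1 = 1110001000
OR    = 1110001111 = 911
(x | (x + 1) sets the lowest cleared bit.)

911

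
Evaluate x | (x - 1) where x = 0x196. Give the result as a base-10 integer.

407

x = 110010110 = 406
x - 1 = 110010101
OR    = 110010111 = 407
(x | (x - 1) sets all bits below the lowest set bit.)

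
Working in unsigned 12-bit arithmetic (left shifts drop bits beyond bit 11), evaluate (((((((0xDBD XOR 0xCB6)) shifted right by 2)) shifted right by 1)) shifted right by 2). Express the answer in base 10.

0xDBD = 110110111101
0xCB6 = 110010110110
→ XOR → 000100001011 = 267
→ shifted right by 2 → 000001000010 = 66
→ shifted right by 1 → 000000100001 = 33
→ shifted right by 2 → 000000001000 = 8

8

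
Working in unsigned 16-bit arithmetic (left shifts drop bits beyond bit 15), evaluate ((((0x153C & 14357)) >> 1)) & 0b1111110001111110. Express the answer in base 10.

2058

0x153C = 0001010100111100
14357 = 0011100000010101
→ & → 0001000000010100 = 4116
→ >> 1 → 0000100000001010 = 2058
0b1111110001111110 = 1111110001111110
→ & → 0000100000001010 = 2058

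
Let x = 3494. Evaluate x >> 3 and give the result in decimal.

3494 = 110110100110
shift right by 3 → 000110110100 = 436
(equivalently, floor(3494 / 8))

436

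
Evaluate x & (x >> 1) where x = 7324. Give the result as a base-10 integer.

x = 1110010011100 = 7324
x>>1 = 0111001001110
AND  = 0110000001100 = 3084
(x & (x >> 1) has a 1 wherever x has two consecutive 1 bits.)

3084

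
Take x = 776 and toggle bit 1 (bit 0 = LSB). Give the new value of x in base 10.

x = 1100001000
bit 1 is currently 0; toggle it via x ^ (1 << 1) = x ^ 2
→ 1100001010 = 778

778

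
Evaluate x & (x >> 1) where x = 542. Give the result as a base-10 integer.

x = 1000011110 = 542
x>>1 = 0100001111
AND  = 0000001110 = 14
(x & (x >> 1) has a 1 wherever x has two consecutive 1 bits.)

14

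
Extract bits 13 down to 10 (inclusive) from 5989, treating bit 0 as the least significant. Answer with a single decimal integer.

v = 001011101100101
Shift right by 10: 00101
Mask low 4 bits: 0101 = 5

5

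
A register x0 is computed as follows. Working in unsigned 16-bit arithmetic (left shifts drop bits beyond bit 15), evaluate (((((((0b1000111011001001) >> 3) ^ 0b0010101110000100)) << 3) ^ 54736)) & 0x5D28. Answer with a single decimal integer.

0b1000111011001001 = 1000111011001001
→ >> 3 → 0001000111011001 = 4569
0b0010101110000100 = 0010101110000100
→ ^ → 0011101001011101 = 14941
→ << 3 (mod 2^16) → 1101001011101000 = 53992
54736 = 1101010111010000
→ ^ → 0000011100111000 = 1848
0x5D28 = 0101110100101000
→ & → 0000010100101000 = 1320

1320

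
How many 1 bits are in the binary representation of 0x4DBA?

0x4DBA = 100110110111010
Count the 1s: 1 + 1 + 1 + 1 + 1 + 1 + 1 + 1 + 1 = 9

9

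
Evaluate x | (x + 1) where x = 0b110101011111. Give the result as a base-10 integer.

3455

x = 110101011111 = 3423
x + 1 = 110101100000
OR    = 110101111111 = 3455
(x | (x + 1) sets the lowest cleared bit.)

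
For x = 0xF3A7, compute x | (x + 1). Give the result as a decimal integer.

x = 1111001110100111 = 62375
x + 1 = 1111001110101000
OR    = 1111001110101111 = 62383
(x | (x + 1) sets the lowest cleared bit.)

62383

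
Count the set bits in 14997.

14997 = 11101010010101
Count the 1s: 1 + 1 + 1 + 1 + 1 + 1 + 1 + 1 = 8

8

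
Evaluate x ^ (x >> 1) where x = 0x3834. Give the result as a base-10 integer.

x = 11100000110100 = 14388
x>>1 = 01110000011010
XOR  = 10010000101110 = 9262
(x ^ (x >> 1) gives the standard binary-reflected Gray code of x.)

9262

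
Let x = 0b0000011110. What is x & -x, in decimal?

x = 11110 = 30
-x (two's complement) = …00010
AND   = 00010 = 2
(x & -x isolates the lowest set bit of x.)

2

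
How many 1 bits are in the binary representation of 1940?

1940 = 11110010100
Count the 1s: 1 + 1 + 1 + 1 + 1 + 1 = 6

6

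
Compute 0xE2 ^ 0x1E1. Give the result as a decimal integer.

0xE2 = 011100010
0x1E1 = 111100001
XOR → 100000011 = 259

259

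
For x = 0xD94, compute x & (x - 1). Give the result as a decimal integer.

3472

x = 110110010100 = 3476
x - 1 = 110110010011
AND   = 110110010000 = 3472
(x & (x - 1) clears the lowest set bit of x.)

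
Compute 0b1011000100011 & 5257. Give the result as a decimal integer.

5121

a = 1011000100011
5257 = 1010010001001
AND → 1010000000001 = 5121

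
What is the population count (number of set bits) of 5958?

5958 = 1011101000110
Count the 1s: 1 + 1 + 1 + 1 + 1 + 1 + 1 = 7

7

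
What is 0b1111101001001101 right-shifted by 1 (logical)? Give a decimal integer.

32038

x = 1111101001001101
shift right by 1 → 0111110100100110 = 32038
(equivalently, floor(64077 / 2))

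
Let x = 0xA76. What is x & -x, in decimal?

2

x = 101001110110 = 2678
-x (two's complement) = …010110001010
AND   = 000000000010 = 2
(x & -x isolates the lowest set bit of x.)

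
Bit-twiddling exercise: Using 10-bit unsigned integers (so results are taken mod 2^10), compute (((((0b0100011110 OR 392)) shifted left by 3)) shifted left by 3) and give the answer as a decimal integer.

0b0100011110 = 0100011110
392 = 0110001000
→ OR → 0110011110 = 414
→ shifted left by 3 (mod 2^10) → 0011110000 = 240
→ shifted left by 3 (mod 2^10) → 1110000000 = 896

896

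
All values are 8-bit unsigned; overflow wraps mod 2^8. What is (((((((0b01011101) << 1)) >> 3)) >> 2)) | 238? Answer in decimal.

239

0b01011101 = 01011101
→ << 1 (mod 2^8) → 10111010 = 186
→ >> 3 → 00010111 = 23
→ >> 2 → 00000101 = 5
238 = 11101110
→ | → 11101111 = 239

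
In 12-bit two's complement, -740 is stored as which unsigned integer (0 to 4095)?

740 in 12 bits: 001011100100
Invert: 110100011011
Add 1:  110100011100 = 3356
(Check: 2^12 - 740 = 4096 - 740 = 3356.)

3356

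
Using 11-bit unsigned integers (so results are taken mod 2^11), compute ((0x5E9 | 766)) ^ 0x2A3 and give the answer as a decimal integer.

0x5E9 = 10111101001
766 = 01011111110
→ | → 11111111111 = 2047
0x2A3 = 01010100011
→ ^ → 10101011100 = 1372

1372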